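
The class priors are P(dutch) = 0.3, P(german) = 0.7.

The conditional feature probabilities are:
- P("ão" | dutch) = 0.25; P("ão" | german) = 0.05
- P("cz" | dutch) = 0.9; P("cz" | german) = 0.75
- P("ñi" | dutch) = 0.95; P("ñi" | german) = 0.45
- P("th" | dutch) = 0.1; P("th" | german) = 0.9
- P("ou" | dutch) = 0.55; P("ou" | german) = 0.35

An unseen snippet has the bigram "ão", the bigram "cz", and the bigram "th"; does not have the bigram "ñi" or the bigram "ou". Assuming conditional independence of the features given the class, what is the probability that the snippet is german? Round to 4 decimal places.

0.9823

dutch: 0.3 × 0.25 × 0.9 × (1−0.95) × 0.1 × (1−0.55) = 0.000151875
german: 0.7 × 0.05 × 0.75 × (1−0.45) × 0.9 × (1−0.35) = 0.0084459375
P(german | x) = 0.0084459375 / 0.0085978125 ≈ 0.9823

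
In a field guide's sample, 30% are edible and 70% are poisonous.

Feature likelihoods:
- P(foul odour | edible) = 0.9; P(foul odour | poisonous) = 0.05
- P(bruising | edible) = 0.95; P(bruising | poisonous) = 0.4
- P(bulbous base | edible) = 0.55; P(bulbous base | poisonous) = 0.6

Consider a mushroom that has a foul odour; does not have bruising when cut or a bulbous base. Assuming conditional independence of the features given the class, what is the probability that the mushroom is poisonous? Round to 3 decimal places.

edible: 0.3 × 0.9 × (1−0.95) × (1−0.55) = 0.006075
poisonous: 0.7 × 0.05 × (1−0.4) × (1−0.6) = 0.0084
P(poisonous | x) = 0.0084 / 0.014475 ≈ 0.580

0.580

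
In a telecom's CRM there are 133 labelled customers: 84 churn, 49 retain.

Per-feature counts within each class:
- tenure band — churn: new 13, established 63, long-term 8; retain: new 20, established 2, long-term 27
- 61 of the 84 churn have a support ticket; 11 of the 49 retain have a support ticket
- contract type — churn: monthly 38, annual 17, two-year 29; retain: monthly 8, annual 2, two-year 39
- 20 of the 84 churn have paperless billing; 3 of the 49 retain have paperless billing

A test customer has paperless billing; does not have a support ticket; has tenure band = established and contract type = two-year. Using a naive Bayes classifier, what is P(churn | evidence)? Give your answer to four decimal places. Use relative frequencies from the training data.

churn: (84/133) × (63/84) × (23/84) × (29/84) × (20/84) ≈ 0.0106612
retain: (49/133) × (2/49) × (38/49) × (39/49) × (3/49) ≈ 0.000568276
P(churn | x) = 0.0106612 / 0.011229476 ≈ 0.9494

0.9494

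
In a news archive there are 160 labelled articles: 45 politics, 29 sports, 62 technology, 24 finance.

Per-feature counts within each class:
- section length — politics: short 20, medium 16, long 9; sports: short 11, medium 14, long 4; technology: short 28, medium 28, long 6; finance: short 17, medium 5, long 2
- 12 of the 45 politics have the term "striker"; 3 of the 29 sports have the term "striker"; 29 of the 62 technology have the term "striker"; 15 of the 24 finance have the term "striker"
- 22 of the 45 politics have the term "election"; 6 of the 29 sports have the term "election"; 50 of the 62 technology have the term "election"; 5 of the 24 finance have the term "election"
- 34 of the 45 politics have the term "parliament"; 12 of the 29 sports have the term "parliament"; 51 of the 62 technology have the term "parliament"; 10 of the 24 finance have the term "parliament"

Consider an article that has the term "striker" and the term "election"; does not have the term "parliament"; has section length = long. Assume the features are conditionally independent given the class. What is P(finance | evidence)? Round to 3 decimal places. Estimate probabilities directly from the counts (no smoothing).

0.171

politics: (45/160) × (9/45) × (12/45) × (22/45) × (11/45) ≈ 0.00179259
sports: (29/160) × (4/29) × (3/29) × (6/29) × (17/29) ≈ 0.000313666
technology: (62/160) × (6/62) × (29/62) × (50/62) × (11/62) ≈ 0.00250967
finance: (24/160) × (2/24) × (15/24) × (5/24) × (14/24) ≈ 0.000949436
P(finance | x) = 0.000949436 / 0.005565362 ≈ 0.171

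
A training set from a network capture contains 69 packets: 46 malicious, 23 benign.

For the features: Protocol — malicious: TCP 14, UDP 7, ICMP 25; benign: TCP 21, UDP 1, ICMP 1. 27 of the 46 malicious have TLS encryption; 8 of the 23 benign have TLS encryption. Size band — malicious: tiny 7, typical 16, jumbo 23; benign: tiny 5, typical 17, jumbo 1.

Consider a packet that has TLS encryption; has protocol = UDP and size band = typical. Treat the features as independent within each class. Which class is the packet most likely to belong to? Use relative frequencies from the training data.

malicious

malicious: (46/69) × (7/46) × (27/46) × (16/46) ≈ 0.0207118
benign: (23/69) × (1/23) × (8/23) × (17/23) ≈ 0.00372593
Highest score → malicious.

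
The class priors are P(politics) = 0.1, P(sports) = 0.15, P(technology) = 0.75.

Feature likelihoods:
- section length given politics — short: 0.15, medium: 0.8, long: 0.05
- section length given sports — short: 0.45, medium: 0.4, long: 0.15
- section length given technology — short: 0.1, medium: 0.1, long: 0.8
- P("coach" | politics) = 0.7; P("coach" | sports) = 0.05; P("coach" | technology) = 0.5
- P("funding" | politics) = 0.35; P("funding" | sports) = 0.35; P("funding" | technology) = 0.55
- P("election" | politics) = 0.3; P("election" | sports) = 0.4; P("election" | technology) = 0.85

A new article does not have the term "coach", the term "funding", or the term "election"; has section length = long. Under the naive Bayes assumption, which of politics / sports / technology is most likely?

politics: 0.1 × 0.05 × (1−0.7) × (1−0.35) × (1−0.3) = 0.0006825
sports: 0.15 × 0.15 × (1−0.05) × (1−0.35) × (1−0.4) = 0.00833625
technology: 0.75 × 0.8 × (1−0.5) × (1−0.55) × (1−0.85) = 0.02025
Highest score → technology.

technology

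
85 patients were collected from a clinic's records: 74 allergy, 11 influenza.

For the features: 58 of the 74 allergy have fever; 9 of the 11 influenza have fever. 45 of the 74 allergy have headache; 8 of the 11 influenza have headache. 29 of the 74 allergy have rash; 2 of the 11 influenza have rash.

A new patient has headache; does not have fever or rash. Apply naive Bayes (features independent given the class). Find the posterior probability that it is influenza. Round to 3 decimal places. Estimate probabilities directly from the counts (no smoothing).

allergy: (74/85) × (16/74) × (45/74) × (45/74) ≈ 0.0696086
influenza: (11/85) × (2/11) × (8/11) × (9/11) ≈ 0.014001
P(influenza | x) = 0.014001 / 0.0836096 ≈ 0.167

0.167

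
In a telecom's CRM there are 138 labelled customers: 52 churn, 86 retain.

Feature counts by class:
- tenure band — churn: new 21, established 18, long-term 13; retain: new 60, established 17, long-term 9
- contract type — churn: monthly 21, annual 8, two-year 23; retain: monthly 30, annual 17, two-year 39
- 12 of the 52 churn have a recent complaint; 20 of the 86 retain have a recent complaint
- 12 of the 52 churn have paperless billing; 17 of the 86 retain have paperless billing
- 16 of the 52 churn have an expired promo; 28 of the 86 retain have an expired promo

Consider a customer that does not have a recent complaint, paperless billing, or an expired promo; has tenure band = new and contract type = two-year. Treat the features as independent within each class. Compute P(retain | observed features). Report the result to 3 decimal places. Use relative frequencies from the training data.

churn: (52/138) × (21/52) × (23/52) × (40/52) × (40/52) × (36/52) ≈ 0.0275726
retain: (86/138) × (60/86) × (39/86) × (66/86) × (69/86) × (58/86) ≈ 0.0818774
P(retain | x) = 0.0818774 / 0.10945 ≈ 0.748

0.748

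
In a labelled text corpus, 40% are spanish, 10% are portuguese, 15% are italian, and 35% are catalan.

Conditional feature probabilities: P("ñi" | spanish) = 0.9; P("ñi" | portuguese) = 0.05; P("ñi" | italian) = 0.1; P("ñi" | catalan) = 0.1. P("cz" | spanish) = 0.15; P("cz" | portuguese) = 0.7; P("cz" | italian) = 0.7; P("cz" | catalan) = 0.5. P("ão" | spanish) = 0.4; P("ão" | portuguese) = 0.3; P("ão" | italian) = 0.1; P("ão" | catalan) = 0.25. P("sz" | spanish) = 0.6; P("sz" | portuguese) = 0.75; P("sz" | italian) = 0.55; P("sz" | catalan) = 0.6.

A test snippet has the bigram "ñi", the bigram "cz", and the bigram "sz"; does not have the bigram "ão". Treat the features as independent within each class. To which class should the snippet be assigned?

spanish

spanish: 0.4 × 0.9 × 0.15 × (1−0.4) × 0.6 = 0.01944
portuguese: 0.1 × 0.05 × 0.7 × (1−0.3) × 0.75 = 0.0018375
italian: 0.15 × 0.1 × 0.7 × (1−0.1) × 0.55 = 0.0051975
catalan: 0.35 × 0.1 × 0.5 × (1−0.25) × 0.6 = 0.007875
Highest score → spanish.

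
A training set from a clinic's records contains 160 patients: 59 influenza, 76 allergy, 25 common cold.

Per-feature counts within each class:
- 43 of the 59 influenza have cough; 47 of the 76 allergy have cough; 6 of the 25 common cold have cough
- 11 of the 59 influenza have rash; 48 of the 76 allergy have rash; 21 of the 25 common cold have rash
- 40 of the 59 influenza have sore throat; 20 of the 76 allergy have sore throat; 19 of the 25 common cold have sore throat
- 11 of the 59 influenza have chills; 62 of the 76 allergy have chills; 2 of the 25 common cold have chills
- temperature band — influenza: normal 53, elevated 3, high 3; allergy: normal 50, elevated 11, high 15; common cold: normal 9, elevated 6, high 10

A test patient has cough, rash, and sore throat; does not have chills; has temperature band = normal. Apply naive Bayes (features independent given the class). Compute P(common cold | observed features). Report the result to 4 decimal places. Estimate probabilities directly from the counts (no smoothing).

influenza: (59/160) × (43/59) × (11/59) × (40/59) × (48/59) × (53/59) ≈ 0.0248262
allergy: (76/160) × (47/76) × (48/76) × (20/76) × (14/76) × (50/76) ≈ 0.00591688
common cold: (25/160) × (6/25) × (21/25) × (19/25) × (23/25) × (9/25) = 0.007928928
P(common cold | x) = 0.007928928 / 0.038672008 ≈ 0.2050

0.2050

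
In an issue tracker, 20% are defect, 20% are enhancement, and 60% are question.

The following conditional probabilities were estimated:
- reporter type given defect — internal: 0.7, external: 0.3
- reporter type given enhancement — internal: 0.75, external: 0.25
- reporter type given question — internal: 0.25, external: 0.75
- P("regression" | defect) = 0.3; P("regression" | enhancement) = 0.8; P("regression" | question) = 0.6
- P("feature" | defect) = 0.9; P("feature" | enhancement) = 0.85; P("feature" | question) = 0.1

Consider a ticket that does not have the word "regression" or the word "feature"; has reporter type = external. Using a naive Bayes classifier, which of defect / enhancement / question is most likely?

defect: 0.2 × 0.3 × (1−0.3) × (1−0.9) = 0.0042
enhancement: 0.2 × 0.25 × (1−0.8) × (1−0.85) = 0.0015
question: 0.6 × 0.75 × (1−0.6) × (1−0.1) = 0.162
Highest score → question.

question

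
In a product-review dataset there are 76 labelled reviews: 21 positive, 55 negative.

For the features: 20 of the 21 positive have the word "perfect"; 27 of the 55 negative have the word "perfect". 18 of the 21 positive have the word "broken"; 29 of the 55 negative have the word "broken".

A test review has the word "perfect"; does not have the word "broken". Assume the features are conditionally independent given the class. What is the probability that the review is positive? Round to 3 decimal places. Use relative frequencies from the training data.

positive: (21/76) × (20/21) × (3/21) ≈ 0.037594
negative: (55/76) × (27/55) × (26/55) ≈ 0.167943
P(positive | x) = 0.037594 / 0.205537 ≈ 0.183

0.183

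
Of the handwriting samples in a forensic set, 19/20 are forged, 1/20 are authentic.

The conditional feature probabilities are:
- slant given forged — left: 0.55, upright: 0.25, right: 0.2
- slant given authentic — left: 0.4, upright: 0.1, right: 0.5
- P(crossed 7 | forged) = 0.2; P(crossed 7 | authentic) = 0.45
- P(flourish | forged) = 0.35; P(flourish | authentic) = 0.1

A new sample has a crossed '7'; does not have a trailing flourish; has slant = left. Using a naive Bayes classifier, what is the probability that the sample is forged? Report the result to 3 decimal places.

0.893

forged: 0.95 × 0.55 × 0.2 × (1−0.35) = 0.067925
authentic: 0.05 × 0.4 × 0.45 × (1−0.1) = 0.0081
P(forged | x) = 0.067925 / 0.076025 ≈ 0.893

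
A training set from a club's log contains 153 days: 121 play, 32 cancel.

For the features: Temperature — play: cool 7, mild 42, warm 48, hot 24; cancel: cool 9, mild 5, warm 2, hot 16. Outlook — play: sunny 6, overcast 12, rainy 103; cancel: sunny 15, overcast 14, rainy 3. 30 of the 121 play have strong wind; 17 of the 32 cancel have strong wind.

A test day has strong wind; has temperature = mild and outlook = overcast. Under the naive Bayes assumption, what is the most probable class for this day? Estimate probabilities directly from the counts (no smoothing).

play: (121/153) × (42/121) × (12/121) × (30/121) ≈ 0.00674978
cancel: (32/153) × (5/32) × (14/32) × (17/32) ≈ 0.00759549
Highest score → cancel.

cancel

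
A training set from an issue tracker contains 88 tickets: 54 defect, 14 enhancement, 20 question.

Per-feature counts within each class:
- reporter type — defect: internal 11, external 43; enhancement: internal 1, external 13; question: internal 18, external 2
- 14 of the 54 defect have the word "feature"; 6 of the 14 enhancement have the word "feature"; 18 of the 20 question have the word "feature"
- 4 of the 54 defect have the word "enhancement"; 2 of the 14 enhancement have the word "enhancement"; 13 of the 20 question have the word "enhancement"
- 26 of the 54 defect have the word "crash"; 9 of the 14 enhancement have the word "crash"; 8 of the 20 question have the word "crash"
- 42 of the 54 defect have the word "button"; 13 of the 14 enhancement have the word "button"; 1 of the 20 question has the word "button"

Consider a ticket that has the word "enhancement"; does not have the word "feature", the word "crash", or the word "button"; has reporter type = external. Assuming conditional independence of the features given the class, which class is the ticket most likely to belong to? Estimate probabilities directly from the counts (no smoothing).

defect: (54/88) × (43/54) × (40/54) × (4/54) × (28/54) × (12/54) ≈ 0.00308937
enhancement: (14/88) × (13/14) × (8/14) × (2/14) × (5/14) × (1/14) ≈ 0.000307637
question: (20/88) × (2/20) × (2/20) × (13/20) × (12/20) × (19/20) ≈ 0.000842045
Highest score → defect.

defect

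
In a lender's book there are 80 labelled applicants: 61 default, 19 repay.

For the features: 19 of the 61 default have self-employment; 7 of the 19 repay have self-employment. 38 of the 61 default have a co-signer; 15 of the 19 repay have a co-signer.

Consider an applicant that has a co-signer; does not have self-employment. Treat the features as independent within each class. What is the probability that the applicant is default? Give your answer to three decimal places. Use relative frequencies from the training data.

0.734

default: (61/80) × (42/61) × (38/61) ≈ 0.327049
repay: (19/80) × (12/19) × (15/19) ≈ 0.118421
P(default | x) = 0.327049 / 0.44547 ≈ 0.734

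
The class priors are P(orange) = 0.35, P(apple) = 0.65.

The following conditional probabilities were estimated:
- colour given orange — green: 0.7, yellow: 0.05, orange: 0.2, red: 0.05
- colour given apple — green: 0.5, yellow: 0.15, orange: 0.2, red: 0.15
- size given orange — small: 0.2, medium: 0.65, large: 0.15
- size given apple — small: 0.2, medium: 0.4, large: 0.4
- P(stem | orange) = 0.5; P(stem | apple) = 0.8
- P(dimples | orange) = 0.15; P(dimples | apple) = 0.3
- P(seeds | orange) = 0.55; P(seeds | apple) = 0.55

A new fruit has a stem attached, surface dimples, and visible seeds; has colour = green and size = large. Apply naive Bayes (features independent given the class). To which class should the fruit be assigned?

orange: 0.35 × 0.7 × 0.15 × 0.5 × 0.15 × 0.55 = 0.0015159375
apple: 0.65 × 0.5 × 0.4 × 0.8 × 0.3 × 0.55 = 0.01716
Highest score → apple.

apple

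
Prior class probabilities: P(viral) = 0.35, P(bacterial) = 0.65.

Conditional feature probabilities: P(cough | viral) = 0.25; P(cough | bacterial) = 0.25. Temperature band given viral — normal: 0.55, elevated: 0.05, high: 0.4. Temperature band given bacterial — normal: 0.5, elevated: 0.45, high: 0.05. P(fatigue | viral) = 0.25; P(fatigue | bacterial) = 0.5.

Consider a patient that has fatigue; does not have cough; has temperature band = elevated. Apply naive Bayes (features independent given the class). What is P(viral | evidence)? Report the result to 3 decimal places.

0.029

viral: 0.35 × (1−0.25) × 0.05 × 0.25 = 0.00328125
bacterial: 0.65 × (1−0.25) × 0.45 × 0.5 = 0.1096875
P(viral | x) = 0.00328125 / 0.11296875 ≈ 0.029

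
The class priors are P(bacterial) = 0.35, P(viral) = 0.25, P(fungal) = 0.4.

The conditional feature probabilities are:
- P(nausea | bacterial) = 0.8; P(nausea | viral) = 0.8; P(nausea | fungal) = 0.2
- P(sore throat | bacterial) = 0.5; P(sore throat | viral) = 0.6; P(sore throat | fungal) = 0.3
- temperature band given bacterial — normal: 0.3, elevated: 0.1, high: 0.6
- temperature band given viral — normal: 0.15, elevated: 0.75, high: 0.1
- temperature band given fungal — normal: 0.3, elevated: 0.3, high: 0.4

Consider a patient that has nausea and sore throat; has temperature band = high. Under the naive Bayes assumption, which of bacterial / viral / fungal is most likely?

bacterial: 0.35 × 0.8 × 0.5 × 0.6 = 0.084
viral: 0.25 × 0.8 × 0.6 × 0.1 = 0.012
fungal: 0.4 × 0.2 × 0.3 × 0.4 = 0.0096
Highest score → bacterial.

bacterial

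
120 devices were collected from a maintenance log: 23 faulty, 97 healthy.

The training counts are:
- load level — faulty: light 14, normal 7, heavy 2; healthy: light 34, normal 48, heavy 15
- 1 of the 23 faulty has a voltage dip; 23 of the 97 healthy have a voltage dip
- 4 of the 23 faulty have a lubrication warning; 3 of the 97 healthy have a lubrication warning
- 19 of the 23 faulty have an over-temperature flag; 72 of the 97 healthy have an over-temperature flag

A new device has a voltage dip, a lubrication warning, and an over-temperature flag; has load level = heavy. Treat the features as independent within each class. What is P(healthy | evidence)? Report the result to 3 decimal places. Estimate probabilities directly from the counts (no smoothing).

faulty: (23/120) × (2/23) × (1/23) × (4/23) × (19/23) ≈ 0.000104107
healthy: (97/120) × (15/97) × (23/97) × (3/97) × (72/97) ≈ 0.000680419
P(healthy | x) = 0.000680419 / 0.000784526 ≈ 0.867

0.867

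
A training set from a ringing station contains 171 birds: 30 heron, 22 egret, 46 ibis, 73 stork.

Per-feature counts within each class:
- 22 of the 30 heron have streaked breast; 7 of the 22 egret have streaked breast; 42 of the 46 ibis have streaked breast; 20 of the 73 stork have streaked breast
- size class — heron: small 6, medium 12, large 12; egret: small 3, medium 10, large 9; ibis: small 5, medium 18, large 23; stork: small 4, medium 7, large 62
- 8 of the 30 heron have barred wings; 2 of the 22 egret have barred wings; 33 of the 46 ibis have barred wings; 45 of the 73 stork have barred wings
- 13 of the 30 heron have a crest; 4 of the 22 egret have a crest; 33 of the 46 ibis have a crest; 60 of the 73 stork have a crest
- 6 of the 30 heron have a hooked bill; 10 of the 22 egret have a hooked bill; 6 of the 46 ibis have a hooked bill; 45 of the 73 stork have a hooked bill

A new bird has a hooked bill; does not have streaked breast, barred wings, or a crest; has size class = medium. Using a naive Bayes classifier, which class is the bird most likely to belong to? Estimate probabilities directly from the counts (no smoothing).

egret

heron: (30/171) × (8/30) × (12/30) × (22/30) × (17/30) × (6/30) ≈ 0.0015553
egret: (22/171) × (15/22) × (10/22) × (20/22) × (18/22) × (10/22) ≈ 0.0134805
ibis: (46/171) × (4/46) × (18/46) × (13/46) × (13/46) × (6/46) ≈ 0.0000953549
stork: (73/171) × (53/73) × (7/73) × (28/73) × (13/73) × (45/73) ≈ 0.00125141
Highest score → egret.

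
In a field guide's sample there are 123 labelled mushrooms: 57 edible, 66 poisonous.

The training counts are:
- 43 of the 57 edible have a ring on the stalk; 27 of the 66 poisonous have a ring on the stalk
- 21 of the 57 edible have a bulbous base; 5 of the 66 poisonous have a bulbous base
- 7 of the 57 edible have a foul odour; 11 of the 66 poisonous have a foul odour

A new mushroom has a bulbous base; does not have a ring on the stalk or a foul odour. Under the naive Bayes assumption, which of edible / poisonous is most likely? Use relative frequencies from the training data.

edible

edible: (57/123) × (14/57) × (21/57) × (50/57) ≈ 0.0367843
poisonous: (66/123) × (39/66) × (5/66) × (55/66) ≈ 0.0200172
Highest score → edible.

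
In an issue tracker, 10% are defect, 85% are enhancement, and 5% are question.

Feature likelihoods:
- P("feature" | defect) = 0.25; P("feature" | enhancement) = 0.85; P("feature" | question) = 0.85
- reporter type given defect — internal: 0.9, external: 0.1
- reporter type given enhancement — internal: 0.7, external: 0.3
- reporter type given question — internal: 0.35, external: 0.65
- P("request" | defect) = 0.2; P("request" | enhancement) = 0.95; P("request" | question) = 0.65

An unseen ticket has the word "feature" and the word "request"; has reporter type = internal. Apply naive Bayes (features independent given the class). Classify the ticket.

defect: 0.1 × 0.25 × 0.9 × 0.2 = 0.0045
enhancement: 0.85 × 0.85 × 0.7 × 0.95 = 0.4804625
question: 0.05 × 0.85 × 0.35 × 0.65 = 0.00966875
Highest score → enhancement.

enhancement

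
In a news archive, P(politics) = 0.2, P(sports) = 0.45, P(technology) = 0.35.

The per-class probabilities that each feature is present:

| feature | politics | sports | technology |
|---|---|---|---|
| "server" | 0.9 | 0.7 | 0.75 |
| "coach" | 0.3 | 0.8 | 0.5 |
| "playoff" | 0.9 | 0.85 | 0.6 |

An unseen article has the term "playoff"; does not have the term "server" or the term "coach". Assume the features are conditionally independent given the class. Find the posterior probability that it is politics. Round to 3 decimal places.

0.204

politics: 0.2 × (1−0.9) × (1−0.3) × 0.9 = 0.0126
sports: 0.45 × (1−0.7) × (1−0.8) × 0.85 = 0.02295
technology: 0.35 × (1−0.75) × (1−0.5) × 0.6 = 0.02625
P(politics | x) = 0.0126 / 0.0618 ≈ 0.204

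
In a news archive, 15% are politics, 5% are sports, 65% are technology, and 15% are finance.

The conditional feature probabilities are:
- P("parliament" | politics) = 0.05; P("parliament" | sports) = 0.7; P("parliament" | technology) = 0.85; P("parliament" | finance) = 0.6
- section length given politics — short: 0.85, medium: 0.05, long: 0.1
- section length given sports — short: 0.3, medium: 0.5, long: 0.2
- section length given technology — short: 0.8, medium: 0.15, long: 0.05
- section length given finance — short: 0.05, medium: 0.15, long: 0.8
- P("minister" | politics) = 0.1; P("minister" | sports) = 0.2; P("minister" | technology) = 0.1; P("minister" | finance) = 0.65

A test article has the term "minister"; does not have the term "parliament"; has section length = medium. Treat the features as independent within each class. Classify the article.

finance

politics: 0.15 × (1−0.05) × 0.05 × 0.1 = 0.0007125
sports: 0.05 × (1−0.7) × 0.5 × 0.2 = 0.0015
technology: 0.65 × (1−0.85) × 0.15 × 0.1 = 0.0014625
finance: 0.15 × (1−0.6) × 0.15 × 0.65 = 0.00585
Highest score → finance.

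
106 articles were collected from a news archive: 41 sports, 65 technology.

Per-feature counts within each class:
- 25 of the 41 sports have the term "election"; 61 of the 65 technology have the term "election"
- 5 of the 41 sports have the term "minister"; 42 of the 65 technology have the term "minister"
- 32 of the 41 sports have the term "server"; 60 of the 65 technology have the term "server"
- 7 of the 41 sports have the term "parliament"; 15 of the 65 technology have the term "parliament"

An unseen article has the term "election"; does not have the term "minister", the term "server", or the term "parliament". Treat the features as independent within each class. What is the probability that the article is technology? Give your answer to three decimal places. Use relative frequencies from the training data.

sports: (41/106) × (25/41) × (36/41) × (9/41) × (34/41) ≈ 0.037697
technology: (65/106) × (61/65) × (23/65) × (5/65) × (50/65) ≈ 0.012049
P(technology | x) = 0.012049 / 0.049746 ≈ 0.242

0.242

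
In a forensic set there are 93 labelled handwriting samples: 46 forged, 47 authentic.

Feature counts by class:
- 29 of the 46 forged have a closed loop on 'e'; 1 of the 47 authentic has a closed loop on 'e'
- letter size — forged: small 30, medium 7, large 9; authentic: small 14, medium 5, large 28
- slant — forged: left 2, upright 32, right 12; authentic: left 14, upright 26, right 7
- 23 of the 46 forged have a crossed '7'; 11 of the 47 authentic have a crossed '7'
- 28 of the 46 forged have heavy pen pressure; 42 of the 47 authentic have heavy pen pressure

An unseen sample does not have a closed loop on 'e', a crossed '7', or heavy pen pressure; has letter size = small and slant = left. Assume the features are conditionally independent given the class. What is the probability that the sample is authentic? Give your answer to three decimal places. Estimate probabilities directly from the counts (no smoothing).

forged: (46/93) × (17/46) × (30/46) × (2/46) × (23/46) × (18/46) ≈ 0.00101411
authentic: (47/93) × (46/47) × (14/47) × (14/47) × (36/47) × (5/47) ≈ 0.00357612
P(authentic | x) = 0.00357612 / 0.00459023 ≈ 0.779

0.779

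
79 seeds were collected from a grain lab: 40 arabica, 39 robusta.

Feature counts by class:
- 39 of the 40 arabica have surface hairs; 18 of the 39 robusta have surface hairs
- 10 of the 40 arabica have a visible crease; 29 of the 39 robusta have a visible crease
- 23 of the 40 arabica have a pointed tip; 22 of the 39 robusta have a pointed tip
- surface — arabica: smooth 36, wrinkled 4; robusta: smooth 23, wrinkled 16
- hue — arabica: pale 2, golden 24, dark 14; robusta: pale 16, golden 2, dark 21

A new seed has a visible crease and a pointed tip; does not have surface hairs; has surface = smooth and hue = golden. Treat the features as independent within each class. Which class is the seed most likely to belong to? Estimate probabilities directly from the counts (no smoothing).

arabica: (40/79) × (1/40) × (10/40) × (23/40) × (36/40) × (24/40) ≈ 0.000982595
robusta: (39/79) × (21/39) × (29/39) × (22/39) × (23/39) × (2/39) ≈ 0.00337219
Highest score → robusta.

robusta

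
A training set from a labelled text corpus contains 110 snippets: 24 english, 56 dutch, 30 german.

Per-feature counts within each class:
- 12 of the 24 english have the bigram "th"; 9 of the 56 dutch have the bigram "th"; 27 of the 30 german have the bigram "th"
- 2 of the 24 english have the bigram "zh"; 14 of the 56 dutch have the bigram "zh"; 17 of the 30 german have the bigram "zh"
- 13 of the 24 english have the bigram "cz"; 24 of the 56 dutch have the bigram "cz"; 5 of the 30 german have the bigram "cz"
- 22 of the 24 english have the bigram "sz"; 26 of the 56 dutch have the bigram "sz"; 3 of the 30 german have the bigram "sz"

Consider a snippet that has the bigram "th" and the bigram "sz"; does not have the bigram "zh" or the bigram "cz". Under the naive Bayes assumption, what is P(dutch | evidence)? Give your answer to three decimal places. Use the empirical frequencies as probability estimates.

0.242

english: (24/110) × (12/24) × (22/24) × (11/24) × (22/24) ≈ 0.0420139
dutch: (56/110) × (9/56) × (42/56) × (32/56) × (26/56) ≈ 0.0162801
german: (30/110) × (27/30) × (13/30) × (25/30) × (3/30) ≈ 0.00886364
P(dutch | x) = 0.0162801 / 0.06715764 ≈ 0.242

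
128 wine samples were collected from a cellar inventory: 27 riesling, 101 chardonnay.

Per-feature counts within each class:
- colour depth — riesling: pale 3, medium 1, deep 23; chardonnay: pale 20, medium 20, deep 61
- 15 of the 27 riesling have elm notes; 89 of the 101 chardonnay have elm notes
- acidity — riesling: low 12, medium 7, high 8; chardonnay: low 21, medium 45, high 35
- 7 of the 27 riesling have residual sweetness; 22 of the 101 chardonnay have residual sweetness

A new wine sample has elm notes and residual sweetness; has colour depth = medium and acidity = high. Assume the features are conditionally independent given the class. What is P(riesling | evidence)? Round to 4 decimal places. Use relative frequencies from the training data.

0.0311

riesling: (27/128) × (1/27) × (15/27) × (8/27) × (7/27) ≈ 0.00033341
chardonnay: (101/128) × (20/101) × (89/101) × (35/101) × (22/101) ≈ 0.0103929
P(riesling | x) = 0.00033341 / 0.01072631 ≈ 0.0311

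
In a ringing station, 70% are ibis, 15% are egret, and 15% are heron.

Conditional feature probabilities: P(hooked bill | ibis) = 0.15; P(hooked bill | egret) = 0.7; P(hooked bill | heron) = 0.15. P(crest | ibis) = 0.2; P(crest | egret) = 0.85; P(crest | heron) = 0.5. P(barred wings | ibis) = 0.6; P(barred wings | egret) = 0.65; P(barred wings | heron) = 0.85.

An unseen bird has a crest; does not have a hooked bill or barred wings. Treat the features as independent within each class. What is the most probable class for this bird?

ibis

ibis: 0.7 × (1−0.15) × 0.2 × (1−0.6) = 0.0476
egret: 0.15 × (1−0.7) × 0.85 × (1−0.65) = 0.0133875
heron: 0.15 × (1−0.15) × 0.5 × (1−0.85) = 0.0095625
Highest score → ibis.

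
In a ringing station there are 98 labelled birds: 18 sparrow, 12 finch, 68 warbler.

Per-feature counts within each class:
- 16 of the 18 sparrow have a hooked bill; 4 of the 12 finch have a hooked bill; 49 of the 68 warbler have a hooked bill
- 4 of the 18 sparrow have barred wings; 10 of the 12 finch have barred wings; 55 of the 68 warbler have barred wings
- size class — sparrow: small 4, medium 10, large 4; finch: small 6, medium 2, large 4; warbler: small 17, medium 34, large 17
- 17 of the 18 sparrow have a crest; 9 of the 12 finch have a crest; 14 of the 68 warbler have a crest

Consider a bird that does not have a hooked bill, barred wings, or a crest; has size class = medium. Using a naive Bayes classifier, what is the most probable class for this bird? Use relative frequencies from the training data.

warbler

sparrow: (18/98) × (2/18) × (14/18) × (10/18) × (1/18) ≈ 0.000489908
finch: (12/98) × (8/12) × (2/12) × (2/12) × (3/12) ≈ 0.000566893
warbler: (68/98) × (19/68) × (13/68) × (34/68) × (54/68) ≈ 0.0147169
Highest score → warbler.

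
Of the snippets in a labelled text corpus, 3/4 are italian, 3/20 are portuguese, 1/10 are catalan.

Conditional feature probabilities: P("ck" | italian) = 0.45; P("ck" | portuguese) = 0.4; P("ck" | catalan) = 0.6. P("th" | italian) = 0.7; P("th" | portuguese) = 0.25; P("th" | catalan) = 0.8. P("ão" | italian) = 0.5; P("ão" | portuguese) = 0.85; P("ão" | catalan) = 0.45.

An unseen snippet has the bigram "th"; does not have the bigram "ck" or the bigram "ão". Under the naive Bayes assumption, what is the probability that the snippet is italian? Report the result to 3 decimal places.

italian: 0.75 × (1−0.45) × 0.7 × (1−0.5) = 0.144375
portuguese: 0.15 × (1−0.4) × 0.25 × (1−0.85) = 0.003375
catalan: 0.1 × (1−0.6) × 0.8 × (1−0.45) = 0.0176
P(italian | x) = 0.144375 / 0.16535 ≈ 0.873

0.873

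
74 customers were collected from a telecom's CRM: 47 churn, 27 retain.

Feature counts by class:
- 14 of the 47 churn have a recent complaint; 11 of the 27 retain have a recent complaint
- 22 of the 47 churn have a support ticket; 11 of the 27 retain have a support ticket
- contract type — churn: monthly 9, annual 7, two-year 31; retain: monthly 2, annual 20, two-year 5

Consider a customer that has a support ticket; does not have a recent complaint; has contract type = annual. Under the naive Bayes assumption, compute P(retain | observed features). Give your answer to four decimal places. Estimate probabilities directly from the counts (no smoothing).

churn: (47/74) × (33/47) × (22/47) × (7/47) ≈ 0.031089
retain: (27/74) × (16/27) × (11/27) × (20/27) ≈ 0.0652504
P(retain | x) = 0.0652504 / 0.0963394 ≈ 0.6773

0.6773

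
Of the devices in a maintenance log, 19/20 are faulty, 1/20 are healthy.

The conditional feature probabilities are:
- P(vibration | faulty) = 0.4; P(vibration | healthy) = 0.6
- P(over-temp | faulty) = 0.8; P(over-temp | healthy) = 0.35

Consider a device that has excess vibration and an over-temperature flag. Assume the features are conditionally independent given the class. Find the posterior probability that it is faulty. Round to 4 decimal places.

0.9666

faulty: 0.95 × 0.4 × 0.8 = 0.304
healthy: 0.05 × 0.6 × 0.35 = 0.0105
P(faulty | x) = 0.304 / 0.3145 ≈ 0.9666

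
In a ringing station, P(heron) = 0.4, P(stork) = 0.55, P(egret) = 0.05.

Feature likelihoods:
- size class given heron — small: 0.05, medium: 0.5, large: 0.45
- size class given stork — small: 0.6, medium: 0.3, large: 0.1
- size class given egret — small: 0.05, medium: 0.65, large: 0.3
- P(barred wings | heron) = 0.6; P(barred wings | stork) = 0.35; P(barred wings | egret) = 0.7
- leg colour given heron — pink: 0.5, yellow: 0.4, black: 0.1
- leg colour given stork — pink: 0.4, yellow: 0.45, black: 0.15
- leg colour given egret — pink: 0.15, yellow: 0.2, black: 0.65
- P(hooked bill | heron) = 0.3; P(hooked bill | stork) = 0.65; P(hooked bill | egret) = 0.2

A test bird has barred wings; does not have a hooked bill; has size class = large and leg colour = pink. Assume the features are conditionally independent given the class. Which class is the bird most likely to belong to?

heron

heron: 0.4 × 0.45 × 0.6 × 0.5 × (1−0.3) = 0.0378
stork: 0.55 × 0.1 × 0.35 × 0.4 × (1−0.65) = 0.002695
egret: 0.05 × 0.3 × 0.7 × 0.15 × (1−0.2) = 0.00126
Highest score → heron.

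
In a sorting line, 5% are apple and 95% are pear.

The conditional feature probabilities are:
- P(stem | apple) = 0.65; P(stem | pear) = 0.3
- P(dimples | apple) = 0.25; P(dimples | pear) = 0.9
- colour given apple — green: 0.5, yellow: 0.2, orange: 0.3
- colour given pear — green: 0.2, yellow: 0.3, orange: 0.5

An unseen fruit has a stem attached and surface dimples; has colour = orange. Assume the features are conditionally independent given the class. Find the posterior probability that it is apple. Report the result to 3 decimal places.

apple: 0.05 × 0.65 × 0.25 × 0.3 = 0.0024375
pear: 0.95 × 0.3 × 0.9 × 0.5 = 0.12825
P(apple | x) = 0.0024375 / 0.1306875 ≈ 0.019

0.019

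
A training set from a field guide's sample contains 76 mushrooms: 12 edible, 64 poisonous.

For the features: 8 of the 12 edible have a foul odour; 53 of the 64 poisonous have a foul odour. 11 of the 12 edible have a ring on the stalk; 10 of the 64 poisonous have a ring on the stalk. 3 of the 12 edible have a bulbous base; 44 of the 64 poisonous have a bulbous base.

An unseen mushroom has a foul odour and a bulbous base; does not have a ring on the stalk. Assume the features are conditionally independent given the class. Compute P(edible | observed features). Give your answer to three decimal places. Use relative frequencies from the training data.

edible: (12/76) × (8/12) × (1/12) × (3/12) ≈ 0.00219298
poisonous: (64/76) × (53/64) × (54/64) × (44/64) ≈ 0.404528
P(edible | x) = 0.00219298 / 0.40672098 ≈ 0.005

0.005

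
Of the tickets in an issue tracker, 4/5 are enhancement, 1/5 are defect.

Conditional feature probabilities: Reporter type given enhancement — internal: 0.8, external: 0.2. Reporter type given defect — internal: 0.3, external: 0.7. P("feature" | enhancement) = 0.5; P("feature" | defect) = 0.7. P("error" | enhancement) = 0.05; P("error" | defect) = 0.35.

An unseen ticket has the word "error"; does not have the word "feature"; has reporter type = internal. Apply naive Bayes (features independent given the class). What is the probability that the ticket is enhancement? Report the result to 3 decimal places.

enhancement: 0.8 × 0.8 × (1−0.5) × 0.05 = 0.016
defect: 0.2 × 0.3 × (1−0.7) × 0.35 = 0.0063
P(enhancement | x) = 0.016 / 0.0223 ≈ 0.717

0.717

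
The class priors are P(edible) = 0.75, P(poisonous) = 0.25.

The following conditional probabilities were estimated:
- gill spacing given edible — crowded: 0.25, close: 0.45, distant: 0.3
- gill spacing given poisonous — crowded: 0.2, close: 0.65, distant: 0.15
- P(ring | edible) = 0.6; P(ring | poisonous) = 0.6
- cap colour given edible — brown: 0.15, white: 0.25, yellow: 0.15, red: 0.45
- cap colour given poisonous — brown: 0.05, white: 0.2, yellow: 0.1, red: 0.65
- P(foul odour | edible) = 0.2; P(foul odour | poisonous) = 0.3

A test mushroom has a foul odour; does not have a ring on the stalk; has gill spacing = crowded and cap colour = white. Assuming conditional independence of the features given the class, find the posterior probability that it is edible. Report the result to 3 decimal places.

edible: 0.75 × 0.25 × (1−0.6) × 0.25 × 0.2 = 0.00375
poisonous: 0.25 × 0.2 × (1−0.6) × 0.2 × 0.3 = 0.0012
P(edible | x) = 0.00375 / 0.00495 ≈ 0.758

0.758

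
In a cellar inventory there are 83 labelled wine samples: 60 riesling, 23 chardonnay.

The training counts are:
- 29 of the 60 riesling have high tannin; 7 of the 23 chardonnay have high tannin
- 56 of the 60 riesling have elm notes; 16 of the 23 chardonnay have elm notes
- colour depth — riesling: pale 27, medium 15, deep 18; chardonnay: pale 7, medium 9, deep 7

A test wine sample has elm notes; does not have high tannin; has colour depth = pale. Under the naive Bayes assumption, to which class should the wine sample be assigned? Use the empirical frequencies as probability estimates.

riesling: (60/83) × (31/60) × (56/60) × (27/60) ≈ 0.156867
chardonnay: (23/83) × (16/23) × (16/23) × (7/23) ≈ 0.0408135
Highest score → riesling.

riesling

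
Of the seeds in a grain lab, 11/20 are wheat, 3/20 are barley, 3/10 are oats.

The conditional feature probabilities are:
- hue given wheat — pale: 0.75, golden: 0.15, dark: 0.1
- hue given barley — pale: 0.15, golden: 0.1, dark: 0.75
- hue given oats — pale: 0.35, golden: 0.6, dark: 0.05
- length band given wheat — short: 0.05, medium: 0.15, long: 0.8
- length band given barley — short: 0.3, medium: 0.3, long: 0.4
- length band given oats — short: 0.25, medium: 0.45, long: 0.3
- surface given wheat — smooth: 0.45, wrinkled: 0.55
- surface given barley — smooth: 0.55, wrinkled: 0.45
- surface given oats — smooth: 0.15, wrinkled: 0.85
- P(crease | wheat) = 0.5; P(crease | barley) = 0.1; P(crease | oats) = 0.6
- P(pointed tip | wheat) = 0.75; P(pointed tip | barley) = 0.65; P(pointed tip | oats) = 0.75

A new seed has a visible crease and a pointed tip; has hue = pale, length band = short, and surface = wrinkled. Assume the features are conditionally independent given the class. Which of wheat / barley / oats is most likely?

wheat: 0.55 × 0.75 × 0.05 × 0.55 × 0.5 × 0.75 = 0.00425390625
barley: 0.15 × 0.15 × 0.3 × 0.45 × 0.1 × 0.65 = 0.0001974375
oats: 0.3 × 0.35 × 0.25 × 0.85 × 0.6 × 0.75 = 0.010040625
Highest score → oats.

oats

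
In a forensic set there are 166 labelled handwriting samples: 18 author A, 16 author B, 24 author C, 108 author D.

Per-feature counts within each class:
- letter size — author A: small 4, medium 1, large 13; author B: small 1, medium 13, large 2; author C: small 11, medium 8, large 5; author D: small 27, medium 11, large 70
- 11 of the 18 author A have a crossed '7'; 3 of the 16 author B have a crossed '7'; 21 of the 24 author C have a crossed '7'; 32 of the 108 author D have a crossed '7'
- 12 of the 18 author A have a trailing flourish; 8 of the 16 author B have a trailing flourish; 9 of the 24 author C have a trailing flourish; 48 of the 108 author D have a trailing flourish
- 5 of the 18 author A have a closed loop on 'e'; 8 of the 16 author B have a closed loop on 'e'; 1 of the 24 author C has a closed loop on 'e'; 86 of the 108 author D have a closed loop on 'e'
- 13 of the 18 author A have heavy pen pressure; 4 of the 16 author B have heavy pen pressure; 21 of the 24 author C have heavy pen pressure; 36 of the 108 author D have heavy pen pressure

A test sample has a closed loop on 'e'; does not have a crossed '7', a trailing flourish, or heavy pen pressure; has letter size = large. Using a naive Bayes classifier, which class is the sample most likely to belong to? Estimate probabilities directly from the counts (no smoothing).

author D

author A: (18/166) × (13/18) × (7/18) × (6/18) × (5/18) × (5/18) ≈ 0.000783312
author B: (16/166) × (2/16) × (13/16) × (8/16) × (8/16) × (12/16) ≈ 0.00183547
author C: (24/166) × (5/24) × (3/24) × (15/24) × (1/24) × (3/24) ≈ 0.0000122561
author D: (108/166) × (70/108) × (76/108) × (60/108) × (86/108) × (72/108) ≈ 0.0875167
Highest score → author D.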